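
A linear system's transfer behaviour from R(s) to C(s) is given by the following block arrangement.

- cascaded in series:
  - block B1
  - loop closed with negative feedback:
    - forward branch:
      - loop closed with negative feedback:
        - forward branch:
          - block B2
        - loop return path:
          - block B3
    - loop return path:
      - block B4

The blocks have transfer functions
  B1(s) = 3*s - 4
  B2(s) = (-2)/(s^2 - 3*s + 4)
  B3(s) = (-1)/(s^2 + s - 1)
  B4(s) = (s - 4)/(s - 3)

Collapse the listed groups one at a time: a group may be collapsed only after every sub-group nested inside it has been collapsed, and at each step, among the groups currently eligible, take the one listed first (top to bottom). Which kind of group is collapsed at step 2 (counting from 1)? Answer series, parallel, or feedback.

The answer is feedback.

Reasoning:
Step 1 - collapse the loop (B2 forward, B3 return)
Step 2 - apply the feedback formula to [B2/(1+B2*B3)], B4
Step 3 - multiply B1, [[B2/(1+B2*B3)]/(1+[B2/(1+B2*B3)]*B4)] (series)
At step 2 the group reduced is feedback.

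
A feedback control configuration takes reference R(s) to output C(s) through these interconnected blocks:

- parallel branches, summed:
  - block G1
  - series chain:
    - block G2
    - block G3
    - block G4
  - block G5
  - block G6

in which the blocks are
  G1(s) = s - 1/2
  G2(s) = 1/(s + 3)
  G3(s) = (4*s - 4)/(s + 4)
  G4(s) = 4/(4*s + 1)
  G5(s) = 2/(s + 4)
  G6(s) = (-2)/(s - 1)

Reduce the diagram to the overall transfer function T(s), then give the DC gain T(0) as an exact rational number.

The answer is 2/3.

Reasoning:
Step 1 - combine G2, G3, G4 in series gives (16*s - 16)/(4*s^3 + 29*s^2 + 55*s + 12)
Step 2 - combine G1, (G2*G3*G4), G5, G6 in parallel gives (8*s^5 + 46*s^4 + 27*s^3 - 160*s^2 - 305*s - 16)/(8*s^4 + 50*s^3 + 52*s^2 - 86*s - 24)
Evaluating the step-2 result (the overall T(s)) at s = 0 gives T(0) = -16/(-24) = 2/3.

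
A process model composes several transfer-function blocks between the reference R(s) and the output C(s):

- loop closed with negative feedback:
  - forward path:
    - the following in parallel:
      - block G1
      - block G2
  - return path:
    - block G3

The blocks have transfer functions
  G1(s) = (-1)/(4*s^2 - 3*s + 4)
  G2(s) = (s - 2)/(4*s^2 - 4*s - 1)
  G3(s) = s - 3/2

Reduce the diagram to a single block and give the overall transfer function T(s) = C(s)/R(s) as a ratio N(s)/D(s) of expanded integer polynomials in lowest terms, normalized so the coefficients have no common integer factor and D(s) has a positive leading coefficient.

Reducing step by step:

Step 1: add G1, G2 (parallel); result (4*s^3 - 15*s^2 + 14*s - 7)/(16*s^4 - 28*s^3 + 24*s^2 - 13*s - 4)
Step 2: reduce the feedback loop with forward (G1+G2) and return G3, giving the overall T(s)

Answer: (8*s^3 - 30*s^2 + 28*s - 14)/(40*s^4 - 98*s^3 + 121*s^2 - 82*s + 13)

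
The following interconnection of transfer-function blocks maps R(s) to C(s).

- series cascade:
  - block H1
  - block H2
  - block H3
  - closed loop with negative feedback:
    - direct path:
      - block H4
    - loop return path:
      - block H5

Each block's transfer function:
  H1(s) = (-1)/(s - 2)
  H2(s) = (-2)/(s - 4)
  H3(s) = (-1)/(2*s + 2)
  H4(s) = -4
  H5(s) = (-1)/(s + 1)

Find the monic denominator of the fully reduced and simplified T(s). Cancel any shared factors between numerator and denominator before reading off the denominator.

First reduce the diagram to T(s).

(1) apply the feedback formula to H4, H5; result (-4*s - 4)/(s + 5)
(2) reduce the series chain H1, H2, H3, [H4/(1+H4*H5)]; result 4/(s^3 - s^2 - 22*s + 40)
The result of step 2 is T(s) in lowest terms. Its denominator already has leading coefficient 1, so it is monic as it stands.

Answer: s^3 - s^2 - 22*s + 40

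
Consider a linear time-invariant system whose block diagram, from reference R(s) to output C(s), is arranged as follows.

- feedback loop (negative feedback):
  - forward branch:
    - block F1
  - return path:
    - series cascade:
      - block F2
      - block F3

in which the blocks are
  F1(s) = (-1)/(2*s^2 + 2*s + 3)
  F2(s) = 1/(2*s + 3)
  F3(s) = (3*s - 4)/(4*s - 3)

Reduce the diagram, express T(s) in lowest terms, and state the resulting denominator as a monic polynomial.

Step 1: cascade F2, F3; result (3*s - 4)/(8*s^2 + 6*s - 9)
Step 2: feedback reduction of F1, (F2*F3); result (-8*s^2 - 6*s + 9)/(16*s^4 + 28*s^3 + 18*s^2 - 3*s - 23)
That last expression is T(s), already simplified. Scaling its denominator by 1/16 (the reciprocal of the leading coefficient) yields the monic denominator.

Answer: s^4 + 7*s^3/4 + 9*s^2/8 - 3*s/16 - 23/16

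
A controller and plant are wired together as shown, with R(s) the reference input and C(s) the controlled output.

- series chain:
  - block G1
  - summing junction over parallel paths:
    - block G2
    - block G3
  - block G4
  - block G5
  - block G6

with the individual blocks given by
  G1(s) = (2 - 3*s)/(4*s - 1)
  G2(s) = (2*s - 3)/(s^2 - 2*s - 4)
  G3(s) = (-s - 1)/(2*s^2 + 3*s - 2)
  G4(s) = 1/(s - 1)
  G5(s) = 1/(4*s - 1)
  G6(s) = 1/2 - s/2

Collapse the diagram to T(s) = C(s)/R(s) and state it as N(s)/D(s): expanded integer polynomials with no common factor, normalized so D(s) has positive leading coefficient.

Reducing step by step:

Step 1. add G2, G3 (parallel) gives (3*s^3 + s^2 - 7*s + 10)/(2*s^4 - s^3 - 16*s^2 - 8*s + 8)
Step 2. combine G1, (G2+G3), G4, G5, G6 in series, which is the overall transfer function T(s) = C(s)/R(s) in lowest terms

Answer: (9*s^4 - 3*s^3 - 23*s^2 + 44*s - 20)/(64*s^6 - 64*s^5 - 492*s^4 - 2*s^3 + 352*s^2 - 144*s + 16)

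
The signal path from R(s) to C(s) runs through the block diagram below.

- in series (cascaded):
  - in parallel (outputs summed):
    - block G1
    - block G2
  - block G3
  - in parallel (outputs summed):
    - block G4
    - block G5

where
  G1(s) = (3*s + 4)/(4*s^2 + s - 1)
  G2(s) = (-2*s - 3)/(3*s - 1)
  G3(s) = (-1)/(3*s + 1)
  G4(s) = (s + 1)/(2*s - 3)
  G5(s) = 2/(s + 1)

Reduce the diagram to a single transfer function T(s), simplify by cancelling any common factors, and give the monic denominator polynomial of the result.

Answer: s^6 - s^5/4 - 143*s^4/72 - 2*s^3/9 + 7*s^2/12 + s/36 - 1/24

Working:
(1) combine G1, G2 in parallel, giving (-8*s^3 - 5*s^2 + 8*s - 1)/(12*s^3 - s^2 - 4*s + 1)
(2) sum the parallel branches G4, G5, giving (s^2 + 6*s - 5)/(2*s^2 - s - 3)
(3) cascade (G1+G2), G3, (G4+G5), giving (8*s^5 + 53*s^4 - 18*s^3 - 72*s^2 + 46*s - 5)/(72*s^6 - 18*s^5 - 143*s^4 - 16*s^3 + 42*s^2 + 2*s - 3)
That last expression is T(s), already simplified. Scaling its denominator by 1/72 (the reciprocal of the leading coefficient) yields the monic denominator.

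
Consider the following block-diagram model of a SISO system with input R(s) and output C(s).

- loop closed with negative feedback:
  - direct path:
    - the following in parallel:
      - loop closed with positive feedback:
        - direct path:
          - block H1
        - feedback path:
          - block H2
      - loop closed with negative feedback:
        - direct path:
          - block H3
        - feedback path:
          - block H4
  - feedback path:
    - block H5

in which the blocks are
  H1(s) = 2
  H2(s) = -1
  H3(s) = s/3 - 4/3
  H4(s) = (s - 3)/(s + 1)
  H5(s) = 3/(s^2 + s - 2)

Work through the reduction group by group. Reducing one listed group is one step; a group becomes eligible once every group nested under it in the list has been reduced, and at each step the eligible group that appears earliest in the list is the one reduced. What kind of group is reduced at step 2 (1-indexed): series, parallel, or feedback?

Answer: feedback

Working:
(1) apply the feedback formula to H1, H2
(2) apply the feedback formula to H3, H4
(3) parallel reduction of [H1/(1-H1*H2)], [H3/(1+H3*H4)]
(4) close the feedback loop around ([H1/(1-H1*H2)]+[H3/(1+H3*H4)]), H5
The group at step 2 is a feedback group.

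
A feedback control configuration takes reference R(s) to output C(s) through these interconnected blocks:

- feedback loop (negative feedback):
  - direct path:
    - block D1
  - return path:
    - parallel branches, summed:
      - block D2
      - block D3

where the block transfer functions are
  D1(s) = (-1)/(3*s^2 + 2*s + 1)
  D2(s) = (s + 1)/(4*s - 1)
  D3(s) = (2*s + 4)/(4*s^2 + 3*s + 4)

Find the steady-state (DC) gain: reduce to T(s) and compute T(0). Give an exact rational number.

Reducing step by step:

[1] combine D2, D3 in parallel -> (4*s^3 + 15*s^2 + 21*s)/(16*s^3 + 8*s^2 + 13*s - 4)
[2] apply the feedback formula to D1, (D2+D3) -> (-16*s^3 - 8*s^2 - 13*s + 4)/(48*s^5 + 56*s^4 + 67*s^3 + 7*s^2 - 16*s - 4)
Evaluating the step-2 result (the overall T(s)) at s = 0 gives T(0) = 4/(-4) = -1.

Answer: -1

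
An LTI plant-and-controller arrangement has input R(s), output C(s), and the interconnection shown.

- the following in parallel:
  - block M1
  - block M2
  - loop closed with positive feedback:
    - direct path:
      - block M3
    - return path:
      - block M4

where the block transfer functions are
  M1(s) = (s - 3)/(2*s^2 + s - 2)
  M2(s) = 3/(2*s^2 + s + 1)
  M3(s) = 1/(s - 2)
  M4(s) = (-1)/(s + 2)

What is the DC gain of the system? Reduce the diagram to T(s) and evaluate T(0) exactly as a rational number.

Step 1. close the feedback loop around M3, M4; result (s + 2)/(s^2 - 3)
Step 2. add M1, M2, [M3/(1-M3*M4)] (parallel); result (6*s^5 + 13*s^4 + 2*s^3 - 15*s^2 - 7*s + 23)/(4*s^6 + 4*s^5 - 13*s^4 - 13*s^3 + s^2 + 3*s + 6)
The step-2 result is T(s). Setting s = 0: T(0) = 23/6.

Final answer: 23/6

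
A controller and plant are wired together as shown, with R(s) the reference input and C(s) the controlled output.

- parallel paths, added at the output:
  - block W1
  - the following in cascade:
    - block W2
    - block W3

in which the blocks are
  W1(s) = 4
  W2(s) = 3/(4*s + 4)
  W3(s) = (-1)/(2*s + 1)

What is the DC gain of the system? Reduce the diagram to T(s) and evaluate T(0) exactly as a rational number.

The answer is 13/4.

Reasoning:
[1] multiply W2, W3 (series) -> (-3)/(8*s^2 + 12*s + 4)
[2] combine W1, (W2*W3) in parallel -> (32*s^2 + 48*s + 13)/(8*s^2 + 12*s + 4)
The step-2 result is T(s). Setting s = 0: T(0) = 13/4.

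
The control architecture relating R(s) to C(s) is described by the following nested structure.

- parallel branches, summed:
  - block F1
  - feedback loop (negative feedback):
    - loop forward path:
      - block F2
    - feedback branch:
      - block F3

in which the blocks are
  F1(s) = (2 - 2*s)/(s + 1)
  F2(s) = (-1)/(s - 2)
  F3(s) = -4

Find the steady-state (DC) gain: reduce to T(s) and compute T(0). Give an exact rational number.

1. feedback reduction of F2, F3; result (-1)/(s + 2)
2. sum the parallel branches F1, [F2/(1+F2*F3)]; result (-2*s^2 - 3*s + 3)/(s^2 + 3*s + 2)
That last expression is T(s); at s = 0 only the constant terms survive, so T(0) = 3/2.

Hence the answer: 3/2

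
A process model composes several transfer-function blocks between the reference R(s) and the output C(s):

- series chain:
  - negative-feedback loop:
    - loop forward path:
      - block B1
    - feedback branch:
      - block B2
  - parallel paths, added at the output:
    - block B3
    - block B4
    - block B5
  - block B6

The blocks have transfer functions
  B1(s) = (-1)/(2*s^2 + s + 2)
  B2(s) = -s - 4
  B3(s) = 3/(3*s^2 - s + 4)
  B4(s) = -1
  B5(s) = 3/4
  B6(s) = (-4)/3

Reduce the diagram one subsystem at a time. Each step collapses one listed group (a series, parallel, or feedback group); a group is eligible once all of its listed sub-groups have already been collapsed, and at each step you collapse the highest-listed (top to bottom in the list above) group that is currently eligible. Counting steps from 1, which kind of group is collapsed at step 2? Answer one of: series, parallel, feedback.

(1) close the feedback loop around B1, B2
(2) reduce the parallel group B3, B4, B5
(3) combine [B1/(1+B1*B2)], (B3+B4+B5), B6 in series
Step 2: parallel.

Final answer: parallel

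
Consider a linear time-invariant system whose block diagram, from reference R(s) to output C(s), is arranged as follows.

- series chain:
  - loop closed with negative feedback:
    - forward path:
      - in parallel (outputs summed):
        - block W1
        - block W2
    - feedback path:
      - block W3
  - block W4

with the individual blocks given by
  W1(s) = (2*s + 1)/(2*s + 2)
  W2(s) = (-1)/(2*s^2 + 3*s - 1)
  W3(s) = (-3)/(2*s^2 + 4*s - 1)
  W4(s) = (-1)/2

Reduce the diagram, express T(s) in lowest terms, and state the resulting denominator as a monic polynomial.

[1] combine W1, W2 in parallel = (4*s^3 + 8*s^2 - s - 3)/(4*s^3 + 10*s^2 + 4*s - 2)
[2] collapse the loop ((W1+W2) forward, W3 return) = (8*s^5 + 32*s^4 + 26*s^3 - 18*s^2 - 11*s + 3)/(8*s^5 + 36*s^4 + 32*s^3 - 22*s^2 - 9*s + 11)
[3] reduce the series chain [(W1+W2)/(1+(W1+W2)*W3)], W4 = (-8*s^5 - 32*s^4 - 26*s^3 + 18*s^2 + 11*s - 3)/(16*s^5 + 72*s^4 + 64*s^3 - 44*s^2 - 18*s + 22)
The result of step 3 is T(s) in lowest terms. Its denominator has leading coefficient 16; dividing the denominator through by 16 makes it monic.

Hence the answer: s^5 + 9*s^4/2 + 4*s^3 - 11*s^2/4 - 9*s/8 + 11/8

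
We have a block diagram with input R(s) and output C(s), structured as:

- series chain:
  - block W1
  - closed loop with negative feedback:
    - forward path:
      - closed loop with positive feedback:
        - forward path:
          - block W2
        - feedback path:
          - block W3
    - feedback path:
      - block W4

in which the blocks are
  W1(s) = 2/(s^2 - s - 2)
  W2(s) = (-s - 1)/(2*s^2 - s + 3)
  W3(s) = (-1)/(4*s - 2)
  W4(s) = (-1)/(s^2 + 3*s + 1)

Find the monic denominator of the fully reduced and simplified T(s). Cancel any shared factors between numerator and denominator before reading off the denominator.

The answer is s^6 - 35*s^4/8 + 17*s^3/4 - 31*s^2/4 + 3*s/8 + 9/4.

Reasoning:
(1) apply the feedback formula to W2, W3 = (-4*s^2 - 2*s + 2)/(8*s^3 - 8*s^2 + 13*s - 7)
(2) feedback reduction of [W2/(1-W2*W3)], W4 = (-4*s^4 - 14*s^3 - 8*s^2 + 4*s + 2)/(8*s^5 + 16*s^4 - 3*s^3 + 28*s^2 - 6*s - 9)
(3) combine W1, [[W2/(1-W2*W3)]/(1+[W2/(1-W2*W3)]*W4)] in series = (-8*s^3 - 20*s^2 + 4*s + 4)/(8*s^6 - 35*s^4 + 34*s^3 - 62*s^2 + 3*s + 18)
Step 3 gives the fully reduced T(s), with no common factor left to cancel. The denominator's leading coefficient is 8, so divide each of its coefficients by 8 to get the monic form.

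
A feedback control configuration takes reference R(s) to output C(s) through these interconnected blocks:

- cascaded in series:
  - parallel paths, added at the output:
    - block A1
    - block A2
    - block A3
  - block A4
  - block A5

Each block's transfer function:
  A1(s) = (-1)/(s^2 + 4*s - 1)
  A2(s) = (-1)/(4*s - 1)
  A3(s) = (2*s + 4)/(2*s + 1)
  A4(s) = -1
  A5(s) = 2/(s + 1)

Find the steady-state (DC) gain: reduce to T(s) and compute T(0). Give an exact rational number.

(1) combine A1, A2, A3 in parallel; result (8*s^4 + 44*s^3 + 27*s^2 - 34*s + 6)/(8*s^4 + 34*s^3 - s^2 - 6*s + 1)
(2) multiply (A1+A2+A3), A4, A5 (series); result (-16*s^4 - 88*s^3 - 54*s^2 + 68*s - 12)/(8*s^5 + 42*s^4 + 33*s^3 - 7*s^2 - 5*s + 1)
The step-2 result is T(s). Setting s = 0: T(0) = -12/1 = -12.

Hence the answer: -12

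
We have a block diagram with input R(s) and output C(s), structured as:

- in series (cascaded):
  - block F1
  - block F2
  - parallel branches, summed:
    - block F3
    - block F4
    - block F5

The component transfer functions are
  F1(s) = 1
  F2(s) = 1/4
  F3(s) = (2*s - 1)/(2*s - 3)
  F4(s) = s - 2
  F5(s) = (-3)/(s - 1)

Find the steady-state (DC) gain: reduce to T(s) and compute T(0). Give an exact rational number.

1. combine F3, F4, F5 in parallel; result (2*s^3 - 7*s^2 + 4*s + 4)/(2*s^2 - 5*s + 3)
2. cascade F1, F2, (F3+F4+F5); result (2*s^3 - 7*s^2 + 4*s + 4)/(8*s^2 - 20*s + 12)
That last expression is T(s); at s = 0 only the constant terms survive, so T(0) = 4/12 = 1/3.

Final answer: 1/3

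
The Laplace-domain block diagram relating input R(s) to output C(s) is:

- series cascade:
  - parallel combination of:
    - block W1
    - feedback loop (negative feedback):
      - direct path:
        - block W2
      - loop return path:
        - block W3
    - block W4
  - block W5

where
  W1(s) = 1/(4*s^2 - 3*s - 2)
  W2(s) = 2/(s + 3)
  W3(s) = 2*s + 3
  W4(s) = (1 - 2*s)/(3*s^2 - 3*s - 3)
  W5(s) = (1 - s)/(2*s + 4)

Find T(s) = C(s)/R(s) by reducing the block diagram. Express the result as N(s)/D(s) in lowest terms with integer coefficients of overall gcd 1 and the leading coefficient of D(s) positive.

1. apply the feedback formula to W2, W3 gives 2/(5*s + 9)
2. sum the parallel branches W1, [W2/(1+W2*W3)], W4 gives (-16*s^4 - 49*s^3 + 89*s^2 - 13*s - 33)/(60*s^5 + 3*s^4 - 234*s^3 - 6*s^2 + 165*s + 54)
3. reduce the series chain (W1+[W2/(1+W2*W3)]+W4), W5, which is the overall transfer function T(s) = C(s)/R(s) in lowest terms

Final answer: (16*s^5 + 33*s^4 - 138*s^3 + 102*s^2 + 20*s - 33)/(120*s^6 + 246*s^5 - 456*s^4 - 948*s^3 + 306*s^2 + 768*s + 216)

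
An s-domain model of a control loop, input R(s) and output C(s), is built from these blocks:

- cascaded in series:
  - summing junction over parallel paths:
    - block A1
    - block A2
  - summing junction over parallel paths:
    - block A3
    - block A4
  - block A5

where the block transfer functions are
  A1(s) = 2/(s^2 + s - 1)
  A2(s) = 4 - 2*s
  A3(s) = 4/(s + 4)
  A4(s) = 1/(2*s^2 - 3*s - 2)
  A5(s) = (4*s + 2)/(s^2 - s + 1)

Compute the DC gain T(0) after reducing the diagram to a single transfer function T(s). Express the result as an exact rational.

(1) parallel reduction of A1, A2, giving (-2*s^3 + 2*s^2 + 6*s - 2)/(s^2 + s - 1)
(2) parallel reduction of A3, A4, giving (8*s^2 - 11*s - 4)/(2*s^3 + 5*s^2 - 14*s - 8)
(3) reduce the series chain (A1+A2), (A3+A4), A5, giving (-32*s^5 + 76*s^4 + 68*s^3 - 180*s^2 - 4*s + 16)/(s^6 + 2*s^5 - 9*s^4 + 11*s^2 - 18*s + 8)
DC gain: substitute s = 0 into T(s) from step 3: T(0) = 16/8 = 2.

Therefore the answer is 2.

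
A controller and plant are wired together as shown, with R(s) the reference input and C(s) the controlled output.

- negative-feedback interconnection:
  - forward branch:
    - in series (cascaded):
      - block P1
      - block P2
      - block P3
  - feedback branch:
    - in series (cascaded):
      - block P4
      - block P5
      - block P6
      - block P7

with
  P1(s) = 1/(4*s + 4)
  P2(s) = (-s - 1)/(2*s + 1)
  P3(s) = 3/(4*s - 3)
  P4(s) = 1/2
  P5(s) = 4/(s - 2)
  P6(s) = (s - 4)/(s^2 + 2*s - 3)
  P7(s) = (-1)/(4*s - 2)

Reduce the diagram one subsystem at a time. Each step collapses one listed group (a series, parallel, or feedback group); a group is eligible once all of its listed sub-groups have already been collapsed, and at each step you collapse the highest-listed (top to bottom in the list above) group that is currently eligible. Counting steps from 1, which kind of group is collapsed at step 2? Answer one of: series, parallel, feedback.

(1) reduce the series chain P1, P2, P3
(2) cascade P4, P5, P6, P7
(3) feedback reduction of (P1*P2*P3), (P4*P5*P6*P7)
Step 2: series.

Therefore the answer is series.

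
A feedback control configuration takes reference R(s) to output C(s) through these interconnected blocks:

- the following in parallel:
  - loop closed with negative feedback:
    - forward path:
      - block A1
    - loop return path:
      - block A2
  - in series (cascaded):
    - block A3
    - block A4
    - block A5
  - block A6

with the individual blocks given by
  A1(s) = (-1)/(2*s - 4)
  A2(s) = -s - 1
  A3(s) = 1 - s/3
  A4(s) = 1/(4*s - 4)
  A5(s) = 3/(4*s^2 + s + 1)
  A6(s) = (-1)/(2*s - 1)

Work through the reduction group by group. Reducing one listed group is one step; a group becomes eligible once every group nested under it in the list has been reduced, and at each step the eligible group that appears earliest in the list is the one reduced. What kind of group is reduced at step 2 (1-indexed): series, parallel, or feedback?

Step 1 - collapse the loop (A1 forward, A2 return)
Step 2 - reduce the series chain A3, A4, A5
Step 3 - reduce the parallel group [A1/(1+A1*A2)], (A3*A4*A5), A6
So the answer for step 2 is series.

Therefore the answer is series.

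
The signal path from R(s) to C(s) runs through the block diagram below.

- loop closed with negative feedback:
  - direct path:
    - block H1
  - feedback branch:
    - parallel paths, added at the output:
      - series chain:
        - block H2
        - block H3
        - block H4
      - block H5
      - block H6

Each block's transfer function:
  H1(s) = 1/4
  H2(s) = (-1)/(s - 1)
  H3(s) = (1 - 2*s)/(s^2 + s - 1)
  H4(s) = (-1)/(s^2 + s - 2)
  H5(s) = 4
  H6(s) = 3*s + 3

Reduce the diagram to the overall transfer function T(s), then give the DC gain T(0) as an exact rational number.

Step 1 - cascade H2, H3, H4 = (1 - 2*s)/(s^5 + s^4 - 4*s^3 - s^2 + 5*s - 2)
Step 2 - reduce the parallel group (H2*H3*H4), H5, H6 = (3*s^6 + 10*s^5 - 5*s^4 - 31*s^3 + 8*s^2 + 27*s - 13)/(s^5 + s^4 - 4*s^3 - s^2 + 5*s - 2)
Step 3 - reduce the feedback loop with forward H1 and return ((H2*H3*H4)+H5+H6) = (s^5 + s^4 - 4*s^3 - s^2 + 5*s - 2)/(3*s^6 + 14*s^5 - s^4 - 47*s^3 + 4*s^2 + 47*s - 21)
Evaluating the step-3 result (the overall T(s)) at s = 0 gives T(0) = -2/(-21) = 2/21.

Hence the answer: 2/21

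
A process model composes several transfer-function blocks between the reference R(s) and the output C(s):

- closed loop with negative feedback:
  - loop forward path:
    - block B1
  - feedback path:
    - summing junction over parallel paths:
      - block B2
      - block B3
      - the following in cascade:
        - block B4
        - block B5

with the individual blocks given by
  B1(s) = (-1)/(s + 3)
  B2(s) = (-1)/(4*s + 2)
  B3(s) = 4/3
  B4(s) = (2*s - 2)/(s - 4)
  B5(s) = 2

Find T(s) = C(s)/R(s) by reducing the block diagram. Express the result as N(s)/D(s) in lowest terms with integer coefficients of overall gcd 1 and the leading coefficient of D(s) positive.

Step 1 - combine B4, B5 in series gives (4*s - 4)/(s - 4)
Step 2 - combine B2, B3, (B4*B5) in parallel gives (64*s^2 - 83*s - 44)/(12*s^2 - 42*s - 24)
Step 3 - close the feedback loop around B1, (B2+B3+(B4*B5)): this yields T(s), and no further normalization is needed

Final answer: (-12*s^2 + 42*s + 24)/(12*s^3 - 70*s^2 - 67*s - 28)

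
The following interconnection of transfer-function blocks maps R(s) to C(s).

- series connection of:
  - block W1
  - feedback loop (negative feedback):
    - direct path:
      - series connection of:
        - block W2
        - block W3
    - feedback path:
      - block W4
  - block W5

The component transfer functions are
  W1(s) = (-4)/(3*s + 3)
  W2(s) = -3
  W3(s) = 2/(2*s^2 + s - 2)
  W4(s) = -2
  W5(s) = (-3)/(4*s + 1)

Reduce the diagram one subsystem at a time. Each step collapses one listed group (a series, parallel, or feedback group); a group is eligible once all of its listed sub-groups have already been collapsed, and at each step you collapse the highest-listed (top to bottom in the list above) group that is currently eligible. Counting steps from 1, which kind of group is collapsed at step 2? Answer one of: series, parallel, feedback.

The answer is feedback.

Reasoning:
[1] reduce the series chain W2, W3
[2] collapse the loop ((W2*W3) forward, W4 return)
[3] reduce the series chain W1, [(W2*W3)/(1+(W2*W3)*W4)], W5
So the answer for step 2 is feedback.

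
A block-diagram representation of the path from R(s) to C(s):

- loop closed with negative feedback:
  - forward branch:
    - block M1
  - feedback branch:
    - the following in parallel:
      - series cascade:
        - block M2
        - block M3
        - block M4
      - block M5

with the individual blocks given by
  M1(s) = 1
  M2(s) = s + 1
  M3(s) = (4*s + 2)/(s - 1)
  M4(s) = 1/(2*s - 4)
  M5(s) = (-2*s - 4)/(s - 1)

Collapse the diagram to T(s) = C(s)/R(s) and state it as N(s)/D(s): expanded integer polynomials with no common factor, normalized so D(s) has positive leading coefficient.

The answer is (s^2 - 3*s + 2)/(s^2 + 11).

Reasoning:
[1] series reduction of M2, M3, M4 -> (2*s^2 + 3*s + 1)/(s^2 - 3*s + 2)
[2] add (M2*M3*M4), M5 (parallel) -> (3*s + 9)/(s^2 - 3*s + 2)
[3] feedback reduction of M1, ((M2*M3*M4)+M5); the result is T(s) itself (integer coefficients, no common factor, positive leading denominator coefficient)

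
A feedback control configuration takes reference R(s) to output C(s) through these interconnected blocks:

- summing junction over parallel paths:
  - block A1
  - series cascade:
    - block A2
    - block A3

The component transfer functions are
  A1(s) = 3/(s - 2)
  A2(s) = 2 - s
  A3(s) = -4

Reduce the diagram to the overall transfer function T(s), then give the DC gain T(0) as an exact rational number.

Step 1. combine A2, A3 in series, giving 4*s - 8
Step 2. add A1, (A2*A3) (parallel), giving (4*s^2 - 16*s + 19)/(s - 2)
Evaluating the step-2 result (the overall T(s)) at s = 0 gives T(0) = 19/(-2) = -19/2.

Answer: -19/2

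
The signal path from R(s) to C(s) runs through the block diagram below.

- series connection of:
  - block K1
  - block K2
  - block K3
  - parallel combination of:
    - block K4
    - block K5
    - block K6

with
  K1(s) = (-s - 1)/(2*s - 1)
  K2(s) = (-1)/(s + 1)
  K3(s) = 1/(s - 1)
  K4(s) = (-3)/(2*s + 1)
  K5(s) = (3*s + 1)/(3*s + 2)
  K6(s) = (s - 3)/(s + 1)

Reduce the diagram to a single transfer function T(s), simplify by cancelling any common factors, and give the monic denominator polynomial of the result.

Step 1: reduce the parallel group K4, K5, K6, giving (12*s^3 - 9*s^2 - 28*s - 11)/(6*s^3 + 13*s^2 + 9*s + 2)
Step 2: series reduction of K1, K2, K3, (K4+K5+K6), giving (12*s^3 - 9*s^2 - 28*s - 11)/(12*s^5 + 8*s^4 - 15*s^3 - 10*s^2 + 3*s + 2)
Step 2 gives the fully reduced T(s), with no common factor left to cancel. The denominator's leading coefficient is 12, so divide each of its coefficients by 12 to get the monic form.

Answer: s^5 + 2*s^4/3 - 5*s^3/4 - 5*s^2/6 + s/4 + 1/6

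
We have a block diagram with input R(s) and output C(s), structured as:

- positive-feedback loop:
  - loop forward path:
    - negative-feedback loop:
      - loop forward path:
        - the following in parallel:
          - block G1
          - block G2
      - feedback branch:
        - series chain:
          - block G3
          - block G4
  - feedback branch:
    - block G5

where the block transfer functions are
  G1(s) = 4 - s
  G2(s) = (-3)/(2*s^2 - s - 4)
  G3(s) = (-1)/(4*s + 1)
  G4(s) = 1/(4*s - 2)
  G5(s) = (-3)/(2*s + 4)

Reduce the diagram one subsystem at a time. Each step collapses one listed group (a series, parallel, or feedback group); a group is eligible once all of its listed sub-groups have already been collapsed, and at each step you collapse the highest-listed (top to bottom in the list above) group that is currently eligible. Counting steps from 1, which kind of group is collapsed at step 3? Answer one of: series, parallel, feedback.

Step 1. parallel reduction of G1, G2
Step 2. cascade G3, G4
Step 3. feedback reduction of (G1+G2), (G3*G4)
Step 4. feedback reduction of [(G1+G2)/(1+(G1+G2)*(G3*G4))], G5
The group at step 3 is a feedback group.

Hence the answer: feedback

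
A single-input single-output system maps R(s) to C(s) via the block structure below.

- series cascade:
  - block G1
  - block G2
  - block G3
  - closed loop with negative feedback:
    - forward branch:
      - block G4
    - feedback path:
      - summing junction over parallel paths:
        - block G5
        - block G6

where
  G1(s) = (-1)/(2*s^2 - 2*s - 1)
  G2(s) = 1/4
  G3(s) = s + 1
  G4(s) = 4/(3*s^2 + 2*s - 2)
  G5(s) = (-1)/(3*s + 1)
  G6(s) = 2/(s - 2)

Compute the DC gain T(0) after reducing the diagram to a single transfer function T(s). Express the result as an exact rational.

Reducing step by step:

Step 1 - parallel reduction of G5, G6 -> (5*s + 4)/(3*s^2 - 5*s - 2)
Step 2 - collapse the loop (G4 forward, (G5+G6) return) -> (12*s^2 - 20*s - 8)/(9*s^4 - 9*s^3 - 22*s^2 + 26*s + 20)
Step 3 - series reduction of G1, G2, G3, [G4/(1+G4*(G5+G6))] -> (-3*s^3 + 2*s^2 + 7*s + 2)/(18*s^6 - 36*s^5 - 35*s^4 + 105*s^3 + 10*s^2 - 66*s - 20)
Evaluating the step-3 result (the overall T(s)) at s = 0 gives T(0) = 2/(-20) = -1/10.

Answer: -1/10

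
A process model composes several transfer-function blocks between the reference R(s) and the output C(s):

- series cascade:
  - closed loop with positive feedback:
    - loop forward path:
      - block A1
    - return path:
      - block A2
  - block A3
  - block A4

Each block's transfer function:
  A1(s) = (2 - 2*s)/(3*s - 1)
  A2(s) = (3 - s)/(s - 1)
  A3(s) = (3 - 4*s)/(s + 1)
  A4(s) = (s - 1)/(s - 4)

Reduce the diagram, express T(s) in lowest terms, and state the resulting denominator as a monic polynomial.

Step 1. close the feedback loop around A1, A2 -> (2 - 2*s)/(s + 5)
Step 2. multiply [A1/(1-A1*A2)], A3, A4 (series) -> (8*s^3 - 22*s^2 + 20*s - 6)/(s^3 + 2*s^2 - 19*s - 20)
The result of step 2 is T(s) in lowest terms. Its denominator already has leading coefficient 1, so it is monic as it stands.

Answer: s^3 + 2*s^2 - 19*s - 20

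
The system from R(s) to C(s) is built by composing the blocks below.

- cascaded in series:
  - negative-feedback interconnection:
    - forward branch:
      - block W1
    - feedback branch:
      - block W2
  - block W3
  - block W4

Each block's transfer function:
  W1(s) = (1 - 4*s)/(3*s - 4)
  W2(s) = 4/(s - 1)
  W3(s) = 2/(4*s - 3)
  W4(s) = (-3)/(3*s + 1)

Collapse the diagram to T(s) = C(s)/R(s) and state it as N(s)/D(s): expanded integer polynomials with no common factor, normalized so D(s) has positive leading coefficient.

First reduce the diagram to T(s).

1. reduce the feedback loop with forward W1 and return W2: (-4*s^2 + 5*s - 1)/(3*s^2 - 23*s + 8)
2. reduce the series chain [W1/(1+W1*W2)], W3, W4; the result is T(s) itself (integer coefficients, no common factor, positive leading denominator coefficient)

Answer: (24*s^2 - 30*s + 6)/(36*s^4 - 291*s^3 + 202*s^2 + 29*s - 24)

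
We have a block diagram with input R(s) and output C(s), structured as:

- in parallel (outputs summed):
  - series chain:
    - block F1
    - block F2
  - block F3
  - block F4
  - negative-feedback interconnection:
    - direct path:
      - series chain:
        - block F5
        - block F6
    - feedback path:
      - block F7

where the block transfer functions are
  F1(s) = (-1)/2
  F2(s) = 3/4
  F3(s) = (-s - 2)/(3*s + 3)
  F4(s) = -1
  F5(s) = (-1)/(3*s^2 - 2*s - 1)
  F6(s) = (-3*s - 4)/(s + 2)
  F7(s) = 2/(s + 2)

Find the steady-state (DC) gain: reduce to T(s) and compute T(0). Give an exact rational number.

Step 1 - combine F1, F2 in series; result (-3)/8
Step 2 - cascade F5, F6; result (3*s + 4)/(3*s^3 + 4*s^2 - 5*s - 2)
Step 3 - collapse the loop ((F5*F6) forward, F7 return); result (3*s^2 + 10*s + 8)/(3*s^4 + 10*s^3 + 3*s^2 - 6*s + 4)
Step 4 - combine (F1*F2), F3, F4, [(F5*F6)/(1+(F5*F6)*F7)] in parallel; result (-123*s^5 - 557*s^4 - 541*s^3 + 411*s^2 + 562*s - 4)/(72*s^5 + 312*s^4 + 312*s^3 - 72*s^2 - 48*s + 96)
That last expression is T(s); at s = 0 only the constant terms survive, so T(0) = -4/96 = -1/24.

Hence the answer: -1/24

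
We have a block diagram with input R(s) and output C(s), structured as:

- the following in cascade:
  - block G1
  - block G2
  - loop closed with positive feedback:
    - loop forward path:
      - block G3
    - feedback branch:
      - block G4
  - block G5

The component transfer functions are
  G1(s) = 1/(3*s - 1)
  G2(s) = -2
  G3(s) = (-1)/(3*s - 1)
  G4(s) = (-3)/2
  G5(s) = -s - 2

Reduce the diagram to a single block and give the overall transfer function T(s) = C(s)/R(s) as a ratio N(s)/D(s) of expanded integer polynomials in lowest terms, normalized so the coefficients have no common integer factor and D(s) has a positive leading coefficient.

Answer: (-4*s - 8)/(18*s^2 - 21*s + 5)

Working:
Step 1. close the feedback loop around G3, G4, giving (-2)/(6*s - 5)
Step 2. series reduction of G1, G2, [G3/(1-G3*G4)], G5, giving the overall T(s)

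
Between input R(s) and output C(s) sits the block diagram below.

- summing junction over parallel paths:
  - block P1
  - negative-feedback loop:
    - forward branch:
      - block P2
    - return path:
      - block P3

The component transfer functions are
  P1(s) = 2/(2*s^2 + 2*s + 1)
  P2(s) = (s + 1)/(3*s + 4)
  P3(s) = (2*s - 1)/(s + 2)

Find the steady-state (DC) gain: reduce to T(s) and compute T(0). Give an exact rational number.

(1) reduce the feedback loop with forward P2 and return P3: (s^2 + 3*s + 2)/(5*s^2 + 11*s + 7)
(2) combine P1, [P2/(1+P2*P3)] in parallel: (2*s^4 + 8*s^3 + 21*s^2 + 29*s + 16)/(10*s^4 + 32*s^3 + 41*s^2 + 25*s + 7)
Evaluating the step-2 result (the overall T(s)) at s = 0 gives T(0) = 16/7.

Therefore the answer is 16/7.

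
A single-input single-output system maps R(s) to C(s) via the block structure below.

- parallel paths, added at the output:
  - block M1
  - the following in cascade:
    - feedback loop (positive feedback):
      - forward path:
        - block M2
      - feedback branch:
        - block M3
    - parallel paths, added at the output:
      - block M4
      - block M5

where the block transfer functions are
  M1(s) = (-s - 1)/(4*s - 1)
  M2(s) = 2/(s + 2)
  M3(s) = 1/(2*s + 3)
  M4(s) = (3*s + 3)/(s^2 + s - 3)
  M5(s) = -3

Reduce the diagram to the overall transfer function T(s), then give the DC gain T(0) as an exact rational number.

The answer is -5.

Reasoning:
[1] feedback reduction of M2, M3 = (4*s + 6)/(2*s^2 + 7*s + 4)
[2] parallel reduction of M4, M5 = (12 - 3*s^2)/(s^2 + s - 3)
[3] series reduction of [M2/(1-M2*M3)], (M4+M5) = (-12*s^3 - 18*s^2 + 48*s + 72)/(2*s^4 + 9*s^3 + 5*s^2 - 17*s - 12)
[4] add M1, ([M2/(1-M2*M3)]*(M4+M5)) (parallel) = (-2*s^5 - 59*s^4 - 74*s^3 + 222*s^2 + 269*s - 60)/(8*s^5 + 34*s^4 + 11*s^3 - 73*s^2 - 31*s + 12)
The step-4 result is T(s). Setting s = 0: T(0) = -60/12 = -5.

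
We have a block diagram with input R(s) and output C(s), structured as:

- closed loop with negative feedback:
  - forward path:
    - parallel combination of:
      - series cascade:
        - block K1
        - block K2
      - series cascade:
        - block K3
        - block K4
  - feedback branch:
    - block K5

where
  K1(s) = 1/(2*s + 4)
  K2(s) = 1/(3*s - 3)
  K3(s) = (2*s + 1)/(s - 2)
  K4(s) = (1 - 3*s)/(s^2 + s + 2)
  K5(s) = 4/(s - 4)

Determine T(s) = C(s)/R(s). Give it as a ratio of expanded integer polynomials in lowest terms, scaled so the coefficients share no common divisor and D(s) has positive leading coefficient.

First reduce the diagram to T(s).

Step 1 - reduce the series chain K1, K2 = 1/(6*s^2 + 6*s - 12)
Step 2 - series reduction of K3, K4 = (-6*s^2 - s + 1)/(s^3 - s^2 - 4)
Step 3 - parallel reduction of (K1*K2), (K3*K4) = (-36*s^4 - 41*s^3 + 71*s^2 + 18*s - 16)/(6*s^5 - 18*s^3 - 12*s^2 - 24*s + 48)
Step 4 - collapse the loop (((K1*K2)+(K3*K4)) forward, K5 return), which is the overall transfer function T(s) = C(s)/R(s) in lowest terms

Answer: (-36*s^5 + 103*s^4 + 235*s^3 - 266*s^2 - 88*s + 64)/(6*s^6 - 24*s^5 - 162*s^4 - 104*s^3 + 308*s^2 + 216*s - 256)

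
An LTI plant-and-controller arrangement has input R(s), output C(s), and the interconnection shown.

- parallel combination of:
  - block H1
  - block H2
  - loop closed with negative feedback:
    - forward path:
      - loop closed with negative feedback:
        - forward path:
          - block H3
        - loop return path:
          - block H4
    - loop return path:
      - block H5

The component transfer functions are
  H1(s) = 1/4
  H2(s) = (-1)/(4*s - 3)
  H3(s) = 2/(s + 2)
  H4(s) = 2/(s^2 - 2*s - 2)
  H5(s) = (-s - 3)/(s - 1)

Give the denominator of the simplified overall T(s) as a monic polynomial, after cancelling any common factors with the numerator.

First reduce the diagram to T(s).

Step 1. close the feedback loop around H3, H4 -> (2*s^2 - 4*s - 4)/(s^3 - 6*s)
Step 2. apply the feedback formula to [H3/(1+H3*H4)], H5 -> (2*s^3 - 6*s^2 + 4)/(s^4 - 3*s^3 - 8*s^2 + 22*s + 12)
Step 3. parallel reduction of H1, H2, [[H3/(1+H3*H4)]/(1+[H3/(1+H3*H4)]*H5)] -> (4*s^5 + 13*s^4 - 131*s^3 + 216*s^2 - 42*s - 132)/(16*s^5 - 60*s^4 - 92*s^3 + 448*s^2 - 72*s - 144)
T(s) is the step-3 result (common factors already cancelled). Leading coefficient of the denominator: 16. Divide through by 16 for the monic polynomial.

Answer: s^5 - 15*s^4/4 - 23*s^3/4 + 28*s^2 - 9*s/2 - 9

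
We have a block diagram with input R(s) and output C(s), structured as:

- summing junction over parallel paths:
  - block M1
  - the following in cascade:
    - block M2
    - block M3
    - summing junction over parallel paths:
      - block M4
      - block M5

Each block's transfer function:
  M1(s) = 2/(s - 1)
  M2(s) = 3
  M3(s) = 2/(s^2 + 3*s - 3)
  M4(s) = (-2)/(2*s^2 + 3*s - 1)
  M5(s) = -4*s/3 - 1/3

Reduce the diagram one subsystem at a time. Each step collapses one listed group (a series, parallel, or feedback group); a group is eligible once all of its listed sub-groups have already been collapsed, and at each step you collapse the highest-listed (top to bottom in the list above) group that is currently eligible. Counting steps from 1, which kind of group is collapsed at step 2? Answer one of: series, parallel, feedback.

Step 1: combine M4, M5 in parallel
Step 2: series reduction of M2, M3, (M4+M5)
Step 3: sum the parallel branches M1, (M2*M3*(M4+M5))
At step 2 the group reduced is series.

Answer: series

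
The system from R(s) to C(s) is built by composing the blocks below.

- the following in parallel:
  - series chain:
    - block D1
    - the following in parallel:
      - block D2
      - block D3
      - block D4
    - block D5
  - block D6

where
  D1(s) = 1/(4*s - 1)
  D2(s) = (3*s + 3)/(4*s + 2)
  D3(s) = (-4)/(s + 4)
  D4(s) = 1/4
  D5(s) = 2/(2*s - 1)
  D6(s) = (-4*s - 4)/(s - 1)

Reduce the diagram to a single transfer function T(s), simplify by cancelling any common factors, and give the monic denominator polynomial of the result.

1. parallel reduction of D2, D3, D4 = (8*s^2 + 7*s + 12)/(8*s^2 + 36*s + 16)
2. multiply D1, (D2+D3+D4), D5 (series) = (8*s^2 + 7*s + 12)/(32*s^4 + 120*s^3 - 40*s^2 - 30*s + 8)
3. reduce the parallel group (D1*(D2+D3+D4)*D5), D6 = (-128*s^5 - 608*s^4 - 312*s^3 + 279*s^2 + 93*s - 44)/(32*s^5 + 88*s^4 - 160*s^3 + 10*s^2 + 38*s - 8)
Step 3 gives the fully reduced T(s), with no common factor left to cancel. The denominator's leading coefficient is 32, so divide each of its coefficients by 32 to get the monic form.

Hence the answer: s^5 + 11*s^4/4 - 5*s^3 + 5*s^2/16 + 19*s/16 - 1/4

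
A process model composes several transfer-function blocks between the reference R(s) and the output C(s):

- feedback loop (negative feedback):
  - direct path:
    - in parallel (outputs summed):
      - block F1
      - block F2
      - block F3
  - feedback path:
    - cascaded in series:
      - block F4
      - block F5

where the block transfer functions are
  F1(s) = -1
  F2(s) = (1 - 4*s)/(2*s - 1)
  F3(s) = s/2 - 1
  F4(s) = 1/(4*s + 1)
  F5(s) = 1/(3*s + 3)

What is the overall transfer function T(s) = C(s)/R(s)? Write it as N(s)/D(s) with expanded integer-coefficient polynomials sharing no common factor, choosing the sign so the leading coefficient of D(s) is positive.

The answer is (24*s^4 - 174*s^3 - 177*s^2 + 39*s + 18)/(48*s^3 + 38*s^2 - 35*s).

Reasoning:
[1] parallel reduction of F1, F2, F3: (2*s^2 - 17*s + 6)/(4*s - 2)
[2] reduce the series chain F4, F5: 1/(12*s^2 + 15*s + 3)
[3] close the feedback loop around (F1+F2+F3), (F4*F5), giving the overall T(s)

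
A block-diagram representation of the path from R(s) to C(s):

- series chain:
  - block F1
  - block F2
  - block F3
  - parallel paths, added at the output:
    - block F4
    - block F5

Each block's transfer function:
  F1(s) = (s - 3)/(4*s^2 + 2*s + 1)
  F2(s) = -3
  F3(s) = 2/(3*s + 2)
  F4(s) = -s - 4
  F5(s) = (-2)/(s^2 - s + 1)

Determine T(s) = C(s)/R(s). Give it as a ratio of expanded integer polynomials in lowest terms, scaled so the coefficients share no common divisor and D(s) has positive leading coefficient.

[1] reduce the parallel group F4, F5 -> (-s^3 - 3*s^2 + 3*s - 6)/(s^2 - s + 1)
[2] series reduction of F1, F2, F3, (F4+F5) - this is the overall T(s), already in the required normalized form

Answer: (6*s^4 - 72*s^2 + 90*s - 108)/(12*s^5 + 2*s^4 + 5*s^3 + 9*s^2 + 5*s + 2)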